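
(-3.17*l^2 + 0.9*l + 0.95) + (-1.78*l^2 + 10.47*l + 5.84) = -4.95*l^2 + 11.37*l + 6.79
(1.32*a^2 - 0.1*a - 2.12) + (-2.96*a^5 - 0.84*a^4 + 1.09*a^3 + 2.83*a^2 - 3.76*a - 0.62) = -2.96*a^5 - 0.84*a^4 + 1.09*a^3 + 4.15*a^2 - 3.86*a - 2.74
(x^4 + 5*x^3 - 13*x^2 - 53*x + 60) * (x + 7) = x^5 + 12*x^4 + 22*x^3 - 144*x^2 - 311*x + 420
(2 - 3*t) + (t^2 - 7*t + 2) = t^2 - 10*t + 4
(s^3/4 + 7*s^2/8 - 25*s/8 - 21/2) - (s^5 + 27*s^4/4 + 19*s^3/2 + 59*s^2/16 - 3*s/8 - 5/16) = -s^5 - 27*s^4/4 - 37*s^3/4 - 45*s^2/16 - 11*s/4 - 163/16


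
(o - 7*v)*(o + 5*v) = o^2 - 2*o*v - 35*v^2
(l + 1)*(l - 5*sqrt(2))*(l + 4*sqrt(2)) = l^3 - sqrt(2)*l^2 + l^2 - 40*l - sqrt(2)*l - 40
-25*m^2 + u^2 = (-5*m + u)*(5*m + u)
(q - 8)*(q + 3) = q^2 - 5*q - 24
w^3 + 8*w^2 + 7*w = w*(w + 1)*(w + 7)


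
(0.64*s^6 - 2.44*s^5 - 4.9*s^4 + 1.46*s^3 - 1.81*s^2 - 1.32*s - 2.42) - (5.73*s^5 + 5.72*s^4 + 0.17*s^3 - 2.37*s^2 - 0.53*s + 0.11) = 0.64*s^6 - 8.17*s^5 - 10.62*s^4 + 1.29*s^3 + 0.56*s^2 - 0.79*s - 2.53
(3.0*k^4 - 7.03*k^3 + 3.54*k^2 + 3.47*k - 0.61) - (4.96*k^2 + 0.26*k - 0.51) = 3.0*k^4 - 7.03*k^3 - 1.42*k^2 + 3.21*k - 0.1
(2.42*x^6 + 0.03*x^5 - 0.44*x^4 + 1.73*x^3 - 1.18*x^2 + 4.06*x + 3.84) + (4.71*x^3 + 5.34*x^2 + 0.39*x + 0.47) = 2.42*x^6 + 0.03*x^5 - 0.44*x^4 + 6.44*x^3 + 4.16*x^2 + 4.45*x + 4.31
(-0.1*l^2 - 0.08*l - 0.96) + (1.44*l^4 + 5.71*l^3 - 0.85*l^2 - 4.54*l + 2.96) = 1.44*l^4 + 5.71*l^3 - 0.95*l^2 - 4.62*l + 2.0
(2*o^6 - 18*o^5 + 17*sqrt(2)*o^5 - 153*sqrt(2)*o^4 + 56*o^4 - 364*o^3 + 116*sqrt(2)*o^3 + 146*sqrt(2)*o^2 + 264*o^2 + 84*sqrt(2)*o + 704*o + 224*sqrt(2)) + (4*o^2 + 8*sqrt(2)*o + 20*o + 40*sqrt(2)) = 2*o^6 - 18*o^5 + 17*sqrt(2)*o^5 - 153*sqrt(2)*o^4 + 56*o^4 - 364*o^3 + 116*sqrt(2)*o^3 + 146*sqrt(2)*o^2 + 268*o^2 + 92*sqrt(2)*o + 724*o + 264*sqrt(2)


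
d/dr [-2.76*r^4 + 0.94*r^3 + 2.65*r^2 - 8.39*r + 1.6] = -11.04*r^3 + 2.82*r^2 + 5.3*r - 8.39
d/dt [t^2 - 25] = 2*t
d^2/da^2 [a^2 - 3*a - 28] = 2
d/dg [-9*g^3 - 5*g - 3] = -27*g^2 - 5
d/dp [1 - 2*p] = -2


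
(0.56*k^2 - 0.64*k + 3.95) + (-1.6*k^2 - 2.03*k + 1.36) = -1.04*k^2 - 2.67*k + 5.31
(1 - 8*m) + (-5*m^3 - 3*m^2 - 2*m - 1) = -5*m^3 - 3*m^2 - 10*m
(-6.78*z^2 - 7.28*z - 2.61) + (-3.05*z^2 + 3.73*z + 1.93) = -9.83*z^2 - 3.55*z - 0.68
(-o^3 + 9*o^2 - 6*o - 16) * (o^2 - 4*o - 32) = -o^5 + 13*o^4 - 10*o^3 - 280*o^2 + 256*o + 512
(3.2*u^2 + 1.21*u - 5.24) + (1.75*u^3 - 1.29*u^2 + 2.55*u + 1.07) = 1.75*u^3 + 1.91*u^2 + 3.76*u - 4.17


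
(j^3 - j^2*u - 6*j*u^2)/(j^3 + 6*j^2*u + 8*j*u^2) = (j - 3*u)/(j + 4*u)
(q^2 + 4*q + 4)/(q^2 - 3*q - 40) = (q^2 + 4*q + 4)/(q^2 - 3*q - 40)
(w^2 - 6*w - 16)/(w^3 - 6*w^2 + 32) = (w - 8)/(w^2 - 8*w + 16)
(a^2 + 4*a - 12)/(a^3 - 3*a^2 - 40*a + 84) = 1/(a - 7)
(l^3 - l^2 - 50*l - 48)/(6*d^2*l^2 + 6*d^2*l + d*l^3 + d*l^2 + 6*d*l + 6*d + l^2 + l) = (l^2 - 2*l - 48)/(6*d^2*l + d*l^2 + 6*d + l)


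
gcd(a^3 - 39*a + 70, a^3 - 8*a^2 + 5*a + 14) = a - 2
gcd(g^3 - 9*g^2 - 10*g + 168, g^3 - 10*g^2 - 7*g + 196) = g^2 - 3*g - 28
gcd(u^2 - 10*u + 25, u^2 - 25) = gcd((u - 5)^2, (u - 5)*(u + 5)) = u - 5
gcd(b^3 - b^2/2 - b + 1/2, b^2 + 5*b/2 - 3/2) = b - 1/2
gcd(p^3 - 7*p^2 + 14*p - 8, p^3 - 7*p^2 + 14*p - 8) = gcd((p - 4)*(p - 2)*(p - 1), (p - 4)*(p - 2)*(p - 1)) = p^3 - 7*p^2 + 14*p - 8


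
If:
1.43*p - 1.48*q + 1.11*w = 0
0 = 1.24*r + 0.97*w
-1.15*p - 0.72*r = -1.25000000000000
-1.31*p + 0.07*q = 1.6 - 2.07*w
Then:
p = 2.04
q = 3.43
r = -1.52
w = 1.95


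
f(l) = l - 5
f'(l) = 1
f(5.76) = 0.76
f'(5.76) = 1.00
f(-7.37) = -12.37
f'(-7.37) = 1.00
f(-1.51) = -6.51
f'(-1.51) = 1.00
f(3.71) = -1.29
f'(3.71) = 1.00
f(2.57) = -2.43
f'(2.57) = 1.00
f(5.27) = 0.27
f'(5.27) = 1.00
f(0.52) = -4.48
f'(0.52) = 1.00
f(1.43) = -3.57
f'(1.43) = 1.00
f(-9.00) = -14.00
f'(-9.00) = 1.00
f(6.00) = 1.00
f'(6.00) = 1.00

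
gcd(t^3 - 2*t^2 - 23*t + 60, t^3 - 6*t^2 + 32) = t - 4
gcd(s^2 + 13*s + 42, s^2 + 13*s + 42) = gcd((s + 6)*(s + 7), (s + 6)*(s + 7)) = s^2 + 13*s + 42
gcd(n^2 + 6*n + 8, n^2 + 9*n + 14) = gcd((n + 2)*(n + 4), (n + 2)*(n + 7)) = n + 2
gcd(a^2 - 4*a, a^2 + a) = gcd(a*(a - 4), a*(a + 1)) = a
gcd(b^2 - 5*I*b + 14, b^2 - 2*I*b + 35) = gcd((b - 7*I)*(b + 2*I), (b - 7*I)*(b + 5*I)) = b - 7*I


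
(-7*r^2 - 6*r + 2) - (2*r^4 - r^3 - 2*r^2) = -2*r^4 + r^3 - 5*r^2 - 6*r + 2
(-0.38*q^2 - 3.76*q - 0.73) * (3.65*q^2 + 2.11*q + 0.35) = -1.387*q^4 - 14.5258*q^3 - 10.7311*q^2 - 2.8563*q - 0.2555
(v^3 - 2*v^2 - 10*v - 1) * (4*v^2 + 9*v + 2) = 4*v^5 + v^4 - 56*v^3 - 98*v^2 - 29*v - 2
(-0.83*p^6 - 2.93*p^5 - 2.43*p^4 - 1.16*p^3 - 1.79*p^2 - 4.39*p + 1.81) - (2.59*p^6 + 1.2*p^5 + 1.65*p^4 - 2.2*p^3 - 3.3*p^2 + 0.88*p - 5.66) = -3.42*p^6 - 4.13*p^5 - 4.08*p^4 + 1.04*p^3 + 1.51*p^2 - 5.27*p + 7.47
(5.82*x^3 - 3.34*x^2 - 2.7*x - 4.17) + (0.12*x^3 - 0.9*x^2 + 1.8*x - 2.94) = 5.94*x^3 - 4.24*x^2 - 0.9*x - 7.11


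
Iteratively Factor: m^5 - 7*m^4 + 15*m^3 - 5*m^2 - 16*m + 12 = (m - 2)*(m^4 - 5*m^3 + 5*m^2 + 5*m - 6) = (m - 2)*(m - 1)*(m^3 - 4*m^2 + m + 6) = (m - 3)*(m - 2)*(m - 1)*(m^2 - m - 2) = (m - 3)*(m - 2)^2*(m - 1)*(m + 1)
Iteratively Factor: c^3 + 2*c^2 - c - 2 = (c - 1)*(c^2 + 3*c + 2) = (c - 1)*(c + 1)*(c + 2)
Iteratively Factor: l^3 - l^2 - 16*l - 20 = (l - 5)*(l^2 + 4*l + 4) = (l - 5)*(l + 2)*(l + 2)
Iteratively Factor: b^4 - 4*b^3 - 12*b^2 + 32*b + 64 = (b - 4)*(b^3 - 12*b - 16) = (b - 4)*(b + 2)*(b^2 - 2*b - 8) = (b - 4)*(b + 2)^2*(b - 4)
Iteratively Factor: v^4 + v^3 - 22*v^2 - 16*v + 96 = (v + 3)*(v^3 - 2*v^2 - 16*v + 32) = (v - 4)*(v + 3)*(v^2 + 2*v - 8) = (v - 4)*(v - 2)*(v + 3)*(v + 4)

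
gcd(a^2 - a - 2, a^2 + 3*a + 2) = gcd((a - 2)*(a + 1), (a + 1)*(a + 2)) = a + 1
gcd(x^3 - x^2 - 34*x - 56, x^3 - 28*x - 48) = x^2 + 6*x + 8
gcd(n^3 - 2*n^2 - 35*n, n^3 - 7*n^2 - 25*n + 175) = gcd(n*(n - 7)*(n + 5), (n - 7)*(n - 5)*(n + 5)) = n^2 - 2*n - 35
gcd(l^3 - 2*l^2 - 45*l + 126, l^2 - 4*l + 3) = l - 3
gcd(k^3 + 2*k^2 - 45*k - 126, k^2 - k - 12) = k + 3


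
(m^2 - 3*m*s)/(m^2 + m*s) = (m - 3*s)/(m + s)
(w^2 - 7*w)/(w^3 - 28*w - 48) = w*(7 - w)/(-w^3 + 28*w + 48)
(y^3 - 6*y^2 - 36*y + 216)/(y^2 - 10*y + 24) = (y^2 - 36)/(y - 4)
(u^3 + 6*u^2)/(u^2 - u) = u*(u + 6)/(u - 1)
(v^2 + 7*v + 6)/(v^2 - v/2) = 2*(v^2 + 7*v + 6)/(v*(2*v - 1))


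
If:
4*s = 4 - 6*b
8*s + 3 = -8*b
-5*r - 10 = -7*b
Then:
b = 11/4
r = 37/20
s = -25/8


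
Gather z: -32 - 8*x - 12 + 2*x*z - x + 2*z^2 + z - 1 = -9*x + 2*z^2 + z*(2*x + 1) - 45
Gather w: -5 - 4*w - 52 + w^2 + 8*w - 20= w^2 + 4*w - 77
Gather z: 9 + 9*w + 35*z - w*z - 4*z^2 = 9*w - 4*z^2 + z*(35 - w) + 9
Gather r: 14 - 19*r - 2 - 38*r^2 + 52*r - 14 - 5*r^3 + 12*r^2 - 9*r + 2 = -5*r^3 - 26*r^2 + 24*r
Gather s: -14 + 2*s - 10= 2*s - 24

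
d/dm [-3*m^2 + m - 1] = 1 - 6*m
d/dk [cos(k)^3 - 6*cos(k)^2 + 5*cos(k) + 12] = (-3*cos(k)^2 + 12*cos(k) - 5)*sin(k)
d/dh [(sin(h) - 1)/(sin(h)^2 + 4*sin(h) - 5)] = -cos(h)/(sin(h) + 5)^2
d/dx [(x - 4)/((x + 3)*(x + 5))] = (-x^2 + 8*x + 47)/(x^4 + 16*x^3 + 94*x^2 + 240*x + 225)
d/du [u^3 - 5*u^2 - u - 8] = 3*u^2 - 10*u - 1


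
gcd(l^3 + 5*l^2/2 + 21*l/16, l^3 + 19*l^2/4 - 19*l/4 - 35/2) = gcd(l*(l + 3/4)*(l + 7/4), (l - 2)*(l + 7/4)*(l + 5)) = l + 7/4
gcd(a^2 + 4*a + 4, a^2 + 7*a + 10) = a + 2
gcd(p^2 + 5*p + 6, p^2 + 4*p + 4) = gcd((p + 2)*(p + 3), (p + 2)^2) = p + 2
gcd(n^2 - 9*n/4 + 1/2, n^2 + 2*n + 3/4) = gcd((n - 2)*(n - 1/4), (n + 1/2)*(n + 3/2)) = 1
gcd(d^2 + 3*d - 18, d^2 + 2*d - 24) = d + 6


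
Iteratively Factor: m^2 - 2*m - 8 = (m - 4)*(m + 2)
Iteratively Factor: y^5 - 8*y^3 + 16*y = (y + 2)*(y^4 - 2*y^3 - 4*y^2 + 8*y) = y*(y + 2)*(y^3 - 2*y^2 - 4*y + 8) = y*(y - 2)*(y + 2)*(y^2 - 4) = y*(y - 2)^2*(y + 2)*(y + 2)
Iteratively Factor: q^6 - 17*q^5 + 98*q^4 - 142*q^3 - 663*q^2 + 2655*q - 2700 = (q - 5)*(q^5 - 12*q^4 + 38*q^3 + 48*q^2 - 423*q + 540) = (q - 5)*(q + 3)*(q^4 - 15*q^3 + 83*q^2 - 201*q + 180) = (q - 5)^2*(q + 3)*(q^3 - 10*q^2 + 33*q - 36) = (q - 5)^2*(q - 4)*(q + 3)*(q^2 - 6*q + 9) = (q - 5)^2*(q - 4)*(q - 3)*(q + 3)*(q - 3)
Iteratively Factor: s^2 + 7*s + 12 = (s + 3)*(s + 4)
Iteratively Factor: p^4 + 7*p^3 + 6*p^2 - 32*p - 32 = (p - 2)*(p^3 + 9*p^2 + 24*p + 16) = (p - 2)*(p + 1)*(p^2 + 8*p + 16) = (p - 2)*(p + 1)*(p + 4)*(p + 4)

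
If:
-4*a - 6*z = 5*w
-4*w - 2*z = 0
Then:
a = -7*z/8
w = -z/2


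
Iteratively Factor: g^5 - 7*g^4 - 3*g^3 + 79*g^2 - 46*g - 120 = (g + 1)*(g^4 - 8*g^3 + 5*g^2 + 74*g - 120) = (g + 1)*(g + 3)*(g^3 - 11*g^2 + 38*g - 40) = (g - 5)*(g + 1)*(g + 3)*(g^2 - 6*g + 8) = (g - 5)*(g - 2)*(g + 1)*(g + 3)*(g - 4)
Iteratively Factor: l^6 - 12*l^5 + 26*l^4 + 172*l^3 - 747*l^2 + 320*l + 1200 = (l - 5)*(l^5 - 7*l^4 - 9*l^3 + 127*l^2 - 112*l - 240) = (l - 5)*(l - 3)*(l^4 - 4*l^3 - 21*l^2 + 64*l + 80) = (l - 5)*(l - 3)*(l + 1)*(l^3 - 5*l^2 - 16*l + 80) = (l - 5)*(l - 4)*(l - 3)*(l + 1)*(l^2 - l - 20) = (l - 5)*(l - 4)*(l - 3)*(l + 1)*(l + 4)*(l - 5)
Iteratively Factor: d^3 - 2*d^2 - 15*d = (d - 5)*(d^2 + 3*d) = (d - 5)*(d + 3)*(d)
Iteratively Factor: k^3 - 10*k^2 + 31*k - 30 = (k - 2)*(k^2 - 8*k + 15) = (k - 3)*(k - 2)*(k - 5)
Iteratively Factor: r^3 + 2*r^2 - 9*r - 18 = (r - 3)*(r^2 + 5*r + 6) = (r - 3)*(r + 2)*(r + 3)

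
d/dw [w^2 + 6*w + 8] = 2*w + 6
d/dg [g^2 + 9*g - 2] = 2*g + 9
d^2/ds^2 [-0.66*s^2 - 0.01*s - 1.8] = -1.32000000000000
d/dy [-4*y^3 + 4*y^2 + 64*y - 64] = -12*y^2 + 8*y + 64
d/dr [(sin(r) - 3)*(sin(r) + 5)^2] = (sin(r) + 5)*(3*sin(r) - 1)*cos(r)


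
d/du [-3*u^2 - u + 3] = -6*u - 1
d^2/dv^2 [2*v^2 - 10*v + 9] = 4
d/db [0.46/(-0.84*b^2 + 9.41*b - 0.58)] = (0.7728*b - 4.3286)/(0.84*b^2 - 9.41*b + 0.58)^2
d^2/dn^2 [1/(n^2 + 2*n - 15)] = 2*(-n^2 - 2*n + 4*(n + 1)^2 + 15)/(n^2 + 2*n - 15)^3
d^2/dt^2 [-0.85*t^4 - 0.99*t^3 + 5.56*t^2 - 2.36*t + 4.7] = -10.2*t^2 - 5.94*t + 11.12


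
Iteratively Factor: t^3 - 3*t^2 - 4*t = (t)*(t^2 - 3*t - 4) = t*(t + 1)*(t - 4)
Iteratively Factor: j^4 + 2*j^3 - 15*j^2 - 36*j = (j)*(j^3 + 2*j^2 - 15*j - 36) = j*(j + 3)*(j^2 - j - 12) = j*(j - 4)*(j + 3)*(j + 3)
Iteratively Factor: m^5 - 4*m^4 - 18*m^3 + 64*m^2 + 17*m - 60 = (m - 1)*(m^4 - 3*m^3 - 21*m^2 + 43*m + 60) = (m - 3)*(m - 1)*(m^3 - 21*m - 20) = (m - 5)*(m - 3)*(m - 1)*(m^2 + 5*m + 4) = (m - 5)*(m - 3)*(m - 1)*(m + 1)*(m + 4)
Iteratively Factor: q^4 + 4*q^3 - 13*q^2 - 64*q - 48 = (q - 4)*(q^3 + 8*q^2 + 19*q + 12) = (q - 4)*(q + 4)*(q^2 + 4*q + 3) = (q - 4)*(q + 3)*(q + 4)*(q + 1)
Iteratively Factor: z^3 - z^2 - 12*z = (z)*(z^2 - z - 12) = z*(z - 4)*(z + 3)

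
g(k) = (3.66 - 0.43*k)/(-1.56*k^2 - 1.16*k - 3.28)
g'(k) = (3.66 - 0.43*k)*(3.12*k + 1.16)/(-1.56*k^2 - 1.16*k - 3.28)^2 - 0.43/(-1.56*k^2 - 1.16*k - 3.28) = (-0.6708*k^2 + 11.4192*k + 5.656)/(2.4336*k^4 + 3.6192*k^3 + 11.5792*k^2 + 7.6096*k + 10.7584)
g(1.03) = -0.52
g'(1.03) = 0.44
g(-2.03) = -0.62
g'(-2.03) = -0.38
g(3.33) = -0.09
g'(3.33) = 0.06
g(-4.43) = -0.19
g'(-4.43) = -0.07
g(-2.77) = -0.40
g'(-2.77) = -0.21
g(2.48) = -0.16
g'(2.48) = 0.12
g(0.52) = -0.80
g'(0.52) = 0.62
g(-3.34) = -0.30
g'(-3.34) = -0.14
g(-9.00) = -0.06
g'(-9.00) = -0.01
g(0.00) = -1.12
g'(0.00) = 0.53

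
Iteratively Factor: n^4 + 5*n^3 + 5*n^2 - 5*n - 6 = (n + 2)*(n^3 + 3*n^2 - n - 3) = (n - 1)*(n + 2)*(n^2 + 4*n + 3) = (n - 1)*(n + 1)*(n + 2)*(n + 3)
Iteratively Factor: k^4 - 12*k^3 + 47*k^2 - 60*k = (k)*(k^3 - 12*k^2 + 47*k - 60) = k*(k - 4)*(k^2 - 8*k + 15) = k*(k - 5)*(k - 4)*(k - 3)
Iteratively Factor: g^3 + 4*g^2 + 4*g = (g)*(g^2 + 4*g + 4) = g*(g + 2)*(g + 2)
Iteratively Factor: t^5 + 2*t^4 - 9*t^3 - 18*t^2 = (t)*(t^4 + 2*t^3 - 9*t^2 - 18*t) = t^2*(t^3 + 2*t^2 - 9*t - 18) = t^2*(t - 3)*(t^2 + 5*t + 6) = t^2*(t - 3)*(t + 2)*(t + 3)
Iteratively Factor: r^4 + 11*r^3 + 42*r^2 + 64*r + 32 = (r + 1)*(r^3 + 10*r^2 + 32*r + 32) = (r + 1)*(r + 4)*(r^2 + 6*r + 8) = (r + 1)*(r + 2)*(r + 4)*(r + 4)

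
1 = 1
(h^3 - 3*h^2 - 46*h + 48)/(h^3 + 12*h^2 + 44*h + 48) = (h^2 - 9*h + 8)/(h^2 + 6*h + 8)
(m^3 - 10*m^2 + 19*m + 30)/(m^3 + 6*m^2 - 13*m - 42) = (m^3 - 10*m^2 + 19*m + 30)/(m^3 + 6*m^2 - 13*m - 42)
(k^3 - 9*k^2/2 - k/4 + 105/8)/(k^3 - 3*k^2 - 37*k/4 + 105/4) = (k + 3/2)/(k + 3)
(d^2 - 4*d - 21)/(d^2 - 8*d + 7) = (d + 3)/(d - 1)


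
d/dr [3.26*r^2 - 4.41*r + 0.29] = 6.52*r - 4.41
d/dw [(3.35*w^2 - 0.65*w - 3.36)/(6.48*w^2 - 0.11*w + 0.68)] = (3.8435*w^2 + 48.1016*w - 0.8116)/(41.9904*w^4 - 1.4256*w^3 + 8.8249*w^2 - 0.1496*w + 0.4624)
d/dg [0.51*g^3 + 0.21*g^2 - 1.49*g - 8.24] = 1.53*g^2 + 0.42*g - 1.49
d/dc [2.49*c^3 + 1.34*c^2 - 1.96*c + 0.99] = 7.47*c^2 + 2.68*c - 1.96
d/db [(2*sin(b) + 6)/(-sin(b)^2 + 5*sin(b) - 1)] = 2*(sin(b)^2 + 6*sin(b) - 16)*cos(b)/(sin(b)^2 - 5*sin(b) + 1)^2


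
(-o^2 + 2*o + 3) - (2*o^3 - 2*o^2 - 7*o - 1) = -2*o^3 + o^2 + 9*o + 4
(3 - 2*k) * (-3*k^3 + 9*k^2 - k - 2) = 6*k^4 - 27*k^3 + 29*k^2 + k - 6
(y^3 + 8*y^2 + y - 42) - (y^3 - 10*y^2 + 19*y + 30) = 18*y^2 - 18*y - 72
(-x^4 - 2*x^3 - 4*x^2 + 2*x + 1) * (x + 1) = -x^5 - 3*x^4 - 6*x^3 - 2*x^2 + 3*x + 1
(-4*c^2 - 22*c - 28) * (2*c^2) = -8*c^4 - 44*c^3 - 56*c^2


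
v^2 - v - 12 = (v - 4)*(v + 3)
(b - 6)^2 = b^2 - 12*b + 36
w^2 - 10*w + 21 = (w - 7)*(w - 3)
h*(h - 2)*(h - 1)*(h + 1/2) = h^4 - 5*h^3/2 + h^2/2 + h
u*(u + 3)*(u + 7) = u^3 + 10*u^2 + 21*u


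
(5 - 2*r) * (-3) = 6*r - 15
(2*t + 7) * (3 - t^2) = -2*t^3 - 7*t^2 + 6*t + 21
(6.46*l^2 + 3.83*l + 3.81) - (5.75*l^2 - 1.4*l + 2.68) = 0.71*l^2 + 5.23*l + 1.13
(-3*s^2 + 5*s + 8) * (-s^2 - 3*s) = 3*s^4 + 4*s^3 - 23*s^2 - 24*s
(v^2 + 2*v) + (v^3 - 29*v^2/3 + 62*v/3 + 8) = v^3 - 26*v^2/3 + 68*v/3 + 8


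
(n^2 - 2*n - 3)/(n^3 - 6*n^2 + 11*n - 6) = (n + 1)/(n^2 - 3*n + 2)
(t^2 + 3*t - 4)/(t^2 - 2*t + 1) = (t + 4)/(t - 1)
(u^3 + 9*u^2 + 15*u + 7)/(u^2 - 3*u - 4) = (u^2 + 8*u + 7)/(u - 4)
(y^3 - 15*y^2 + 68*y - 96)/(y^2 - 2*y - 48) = (y^2 - 7*y + 12)/(y + 6)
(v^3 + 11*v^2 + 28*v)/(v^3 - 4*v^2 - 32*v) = (v + 7)/(v - 8)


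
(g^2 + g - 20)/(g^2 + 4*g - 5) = (g - 4)/(g - 1)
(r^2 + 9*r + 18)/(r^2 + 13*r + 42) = (r + 3)/(r + 7)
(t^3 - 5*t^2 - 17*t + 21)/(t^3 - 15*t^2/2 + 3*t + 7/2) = 2*(t + 3)/(2*t + 1)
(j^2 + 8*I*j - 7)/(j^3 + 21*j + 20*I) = (j + 7*I)/(j^2 - I*j + 20)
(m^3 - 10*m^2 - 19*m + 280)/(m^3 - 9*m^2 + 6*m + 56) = (m^2 - 3*m - 40)/(m^2 - 2*m - 8)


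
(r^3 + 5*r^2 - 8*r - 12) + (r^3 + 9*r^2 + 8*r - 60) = 2*r^3 + 14*r^2 - 72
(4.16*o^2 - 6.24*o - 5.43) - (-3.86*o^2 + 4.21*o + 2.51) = 8.02*o^2 - 10.45*o - 7.94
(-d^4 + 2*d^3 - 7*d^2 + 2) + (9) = -d^4 + 2*d^3 - 7*d^2 + 11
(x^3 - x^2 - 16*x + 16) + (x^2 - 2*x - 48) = x^3 - 18*x - 32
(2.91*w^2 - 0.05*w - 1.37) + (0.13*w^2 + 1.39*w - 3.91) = 3.04*w^2 + 1.34*w - 5.28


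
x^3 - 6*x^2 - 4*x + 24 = (x - 6)*(x - 2)*(x + 2)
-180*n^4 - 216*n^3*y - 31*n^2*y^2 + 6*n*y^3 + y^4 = (-6*n + y)*(n + y)*(5*n + y)*(6*n + y)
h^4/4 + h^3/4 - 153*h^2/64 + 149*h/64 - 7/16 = (h/4 + 1)*(h - 7/4)*(h - 1)*(h - 1/4)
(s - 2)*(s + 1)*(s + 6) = s^3 + 5*s^2 - 8*s - 12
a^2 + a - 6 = (a - 2)*(a + 3)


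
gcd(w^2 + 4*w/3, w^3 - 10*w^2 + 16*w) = w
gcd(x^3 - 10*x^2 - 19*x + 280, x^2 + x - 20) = x + 5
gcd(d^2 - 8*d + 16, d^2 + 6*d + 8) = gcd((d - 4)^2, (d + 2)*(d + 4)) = 1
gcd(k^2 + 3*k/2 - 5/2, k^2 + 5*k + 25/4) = k + 5/2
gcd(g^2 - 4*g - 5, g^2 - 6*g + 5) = g - 5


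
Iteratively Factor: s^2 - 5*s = (s - 5)*(s)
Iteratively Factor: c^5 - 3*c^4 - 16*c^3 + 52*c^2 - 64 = (c + 4)*(c^4 - 7*c^3 + 12*c^2 + 4*c - 16) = (c - 2)*(c + 4)*(c^3 - 5*c^2 + 2*c + 8) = (c - 2)^2*(c + 4)*(c^2 - 3*c - 4) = (c - 4)*(c - 2)^2*(c + 4)*(c + 1)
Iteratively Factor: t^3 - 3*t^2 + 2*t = (t - 2)*(t^2 - t) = t*(t - 2)*(t - 1)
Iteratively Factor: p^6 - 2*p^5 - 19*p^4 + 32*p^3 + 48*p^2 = (p)*(p^5 - 2*p^4 - 19*p^3 + 32*p^2 + 48*p) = p*(p + 1)*(p^4 - 3*p^3 - 16*p^2 + 48*p) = p*(p + 1)*(p + 4)*(p^3 - 7*p^2 + 12*p) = p*(p - 4)*(p + 1)*(p + 4)*(p^2 - 3*p) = p*(p - 4)*(p - 3)*(p + 1)*(p + 4)*(p)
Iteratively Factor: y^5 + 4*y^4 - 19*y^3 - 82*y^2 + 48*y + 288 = (y - 4)*(y^4 + 8*y^3 + 13*y^2 - 30*y - 72) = (y - 4)*(y + 3)*(y^3 + 5*y^2 - 2*y - 24) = (y - 4)*(y + 3)^2*(y^2 + 2*y - 8) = (y - 4)*(y - 2)*(y + 3)^2*(y + 4)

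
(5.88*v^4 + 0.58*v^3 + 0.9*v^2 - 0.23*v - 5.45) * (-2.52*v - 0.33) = -14.8176*v^5 - 3.402*v^4 - 2.4594*v^3 + 0.2826*v^2 + 13.8099*v + 1.7985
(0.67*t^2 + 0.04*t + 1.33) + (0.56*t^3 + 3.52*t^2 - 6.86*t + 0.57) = 0.56*t^3 + 4.19*t^2 - 6.82*t + 1.9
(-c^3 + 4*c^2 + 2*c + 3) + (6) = -c^3 + 4*c^2 + 2*c + 9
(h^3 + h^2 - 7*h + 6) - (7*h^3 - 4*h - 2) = -6*h^3 + h^2 - 3*h + 8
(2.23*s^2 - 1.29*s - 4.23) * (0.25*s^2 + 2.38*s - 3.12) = 0.5575*s^4 + 4.9849*s^3 - 11.0853*s^2 - 6.0426*s + 13.1976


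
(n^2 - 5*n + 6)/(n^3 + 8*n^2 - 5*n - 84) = (n - 2)/(n^2 + 11*n + 28)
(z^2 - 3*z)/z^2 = (z - 3)/z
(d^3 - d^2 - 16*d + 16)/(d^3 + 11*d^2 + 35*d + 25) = (d^3 - d^2 - 16*d + 16)/(d^3 + 11*d^2 + 35*d + 25)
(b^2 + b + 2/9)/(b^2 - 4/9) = (3*b + 1)/(3*b - 2)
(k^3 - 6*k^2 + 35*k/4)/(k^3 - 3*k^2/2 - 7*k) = (k - 5/2)/(k + 2)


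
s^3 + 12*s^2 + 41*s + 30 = (s + 1)*(s + 5)*(s + 6)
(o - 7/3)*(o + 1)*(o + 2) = o^3 + 2*o^2/3 - 5*o - 14/3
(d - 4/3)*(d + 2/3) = d^2 - 2*d/3 - 8/9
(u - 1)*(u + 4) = u^2 + 3*u - 4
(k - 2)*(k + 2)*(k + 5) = k^3 + 5*k^2 - 4*k - 20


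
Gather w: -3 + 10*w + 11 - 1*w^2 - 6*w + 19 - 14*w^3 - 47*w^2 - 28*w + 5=-14*w^3 - 48*w^2 - 24*w + 32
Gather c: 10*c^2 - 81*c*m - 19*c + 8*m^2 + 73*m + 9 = 10*c^2 + c*(-81*m - 19) + 8*m^2 + 73*m + 9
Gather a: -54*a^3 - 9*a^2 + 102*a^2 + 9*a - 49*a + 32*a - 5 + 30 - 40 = -54*a^3 + 93*a^2 - 8*a - 15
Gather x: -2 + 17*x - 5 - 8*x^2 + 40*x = -8*x^2 + 57*x - 7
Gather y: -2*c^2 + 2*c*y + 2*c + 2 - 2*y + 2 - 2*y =-2*c^2 + 2*c + y*(2*c - 4) + 4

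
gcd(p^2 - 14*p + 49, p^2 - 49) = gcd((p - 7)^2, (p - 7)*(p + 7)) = p - 7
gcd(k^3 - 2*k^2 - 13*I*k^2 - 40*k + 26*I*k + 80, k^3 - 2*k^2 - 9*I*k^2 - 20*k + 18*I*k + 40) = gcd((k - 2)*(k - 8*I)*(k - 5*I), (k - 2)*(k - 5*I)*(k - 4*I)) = k^2 + k*(-2 - 5*I) + 10*I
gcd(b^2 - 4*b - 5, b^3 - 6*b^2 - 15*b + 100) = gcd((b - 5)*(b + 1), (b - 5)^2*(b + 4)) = b - 5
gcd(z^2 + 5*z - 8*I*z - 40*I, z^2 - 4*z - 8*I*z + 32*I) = z - 8*I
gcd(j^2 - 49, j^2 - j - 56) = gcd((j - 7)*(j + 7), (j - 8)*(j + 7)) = j + 7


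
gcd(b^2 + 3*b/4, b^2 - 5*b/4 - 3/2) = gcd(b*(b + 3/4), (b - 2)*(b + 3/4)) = b + 3/4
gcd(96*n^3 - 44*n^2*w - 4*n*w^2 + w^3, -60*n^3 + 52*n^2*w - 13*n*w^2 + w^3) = -2*n + w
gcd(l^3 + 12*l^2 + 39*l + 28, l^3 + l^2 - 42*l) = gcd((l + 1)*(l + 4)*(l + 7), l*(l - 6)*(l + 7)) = l + 7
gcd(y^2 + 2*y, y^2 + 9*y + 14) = y + 2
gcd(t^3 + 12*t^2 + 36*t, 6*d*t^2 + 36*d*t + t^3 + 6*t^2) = t^2 + 6*t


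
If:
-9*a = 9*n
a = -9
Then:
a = -9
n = 9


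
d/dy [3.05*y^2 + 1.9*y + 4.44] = 6.1*y + 1.9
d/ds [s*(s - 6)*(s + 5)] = 3*s^2 - 2*s - 30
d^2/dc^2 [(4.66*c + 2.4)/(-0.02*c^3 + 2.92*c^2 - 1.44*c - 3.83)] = (-0.011184*c^5 + 1.621344*c^4 - 76.9550720000001*c^3 - 118.911408*c^2 - 251.041296*c - 12.232896)/(8.0e-6*c^9 - 0.003504*c^8 + 0.513312*c^7 - 25.397068*c^6 + 35.616432*c^5 + 80.465424*c^4 - 92.760186*c^3 - 104.6739*c^2 + 63.369648*c + 56.181887)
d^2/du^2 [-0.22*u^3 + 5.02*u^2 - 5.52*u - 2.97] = 10.04 - 1.32*u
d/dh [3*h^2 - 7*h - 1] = 6*h - 7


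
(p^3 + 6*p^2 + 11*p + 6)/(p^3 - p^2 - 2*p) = (p^2 + 5*p + 6)/(p*(p - 2))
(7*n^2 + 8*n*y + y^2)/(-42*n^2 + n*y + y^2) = (n + y)/(-6*n + y)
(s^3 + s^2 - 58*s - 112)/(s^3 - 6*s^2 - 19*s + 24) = (s^2 + 9*s + 14)/(s^2 + 2*s - 3)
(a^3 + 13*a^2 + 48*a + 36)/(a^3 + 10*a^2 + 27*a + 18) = (a + 6)/(a + 3)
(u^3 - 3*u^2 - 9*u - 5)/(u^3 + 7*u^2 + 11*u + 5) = (u - 5)/(u + 5)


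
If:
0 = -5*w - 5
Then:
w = -1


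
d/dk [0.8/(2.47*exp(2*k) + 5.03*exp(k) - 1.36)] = (-3.952*exp(k) - 4.024)*exp(k)/(2.47*exp(2*k) + 5.03*exp(k) - 1.36)^2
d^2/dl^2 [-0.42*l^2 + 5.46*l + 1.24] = -0.840000000000000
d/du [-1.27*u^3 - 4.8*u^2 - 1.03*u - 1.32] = -3.81*u^2 - 9.6*u - 1.03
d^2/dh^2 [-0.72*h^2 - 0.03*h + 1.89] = -1.44000000000000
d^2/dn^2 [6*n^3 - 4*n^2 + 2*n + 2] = 36*n - 8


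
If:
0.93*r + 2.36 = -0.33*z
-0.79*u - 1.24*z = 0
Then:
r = -0.354838709677419*z - 2.53763440860215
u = -1.56962025316456*z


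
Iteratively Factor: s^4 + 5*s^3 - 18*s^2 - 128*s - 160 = (s + 4)*(s^3 + s^2 - 22*s - 40) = (s + 4)^2*(s^2 - 3*s - 10) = (s + 2)*(s + 4)^2*(s - 5)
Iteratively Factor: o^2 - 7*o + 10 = (o - 5)*(o - 2)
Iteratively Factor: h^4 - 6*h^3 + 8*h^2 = (h)*(h^3 - 6*h^2 + 8*h) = h*(h - 4)*(h^2 - 2*h) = h^2*(h - 4)*(h - 2)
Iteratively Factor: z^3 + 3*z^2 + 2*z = (z)*(z^2 + 3*z + 2) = z*(z + 2)*(z + 1)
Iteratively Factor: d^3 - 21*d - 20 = (d - 5)*(d^2 + 5*d + 4) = (d - 5)*(d + 4)*(d + 1)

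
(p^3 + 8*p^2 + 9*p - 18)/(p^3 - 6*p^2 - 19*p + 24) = (p + 6)/(p - 8)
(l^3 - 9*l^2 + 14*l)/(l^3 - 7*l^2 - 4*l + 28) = l/(l + 2)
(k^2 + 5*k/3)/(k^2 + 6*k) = (k + 5/3)/(k + 6)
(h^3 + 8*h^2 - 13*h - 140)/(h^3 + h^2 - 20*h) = (h + 7)/h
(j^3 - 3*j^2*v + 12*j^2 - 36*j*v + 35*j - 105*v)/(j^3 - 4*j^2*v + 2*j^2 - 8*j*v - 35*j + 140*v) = (-j^2 + 3*j*v - 5*j + 15*v)/(-j^2 + 4*j*v + 5*j - 20*v)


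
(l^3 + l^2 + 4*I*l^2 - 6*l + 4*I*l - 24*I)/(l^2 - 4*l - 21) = (l^2 + l*(-2 + 4*I) - 8*I)/(l - 7)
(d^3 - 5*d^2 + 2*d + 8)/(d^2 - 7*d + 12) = (d^2 - d - 2)/(d - 3)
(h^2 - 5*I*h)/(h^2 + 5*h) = (h - 5*I)/(h + 5)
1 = 1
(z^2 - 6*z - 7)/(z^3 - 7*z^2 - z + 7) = 1/(z - 1)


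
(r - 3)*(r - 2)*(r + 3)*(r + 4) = r^4 + 2*r^3 - 17*r^2 - 18*r + 72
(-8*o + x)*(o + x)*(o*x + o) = -8*o^3*x - 8*o^3 - 7*o^2*x^2 - 7*o^2*x + o*x^3 + o*x^2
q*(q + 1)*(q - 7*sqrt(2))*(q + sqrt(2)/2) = q^4 - 13*sqrt(2)*q^3/2 + q^3 - 13*sqrt(2)*q^2/2 - 7*q^2 - 7*q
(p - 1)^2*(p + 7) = p^3 + 5*p^2 - 13*p + 7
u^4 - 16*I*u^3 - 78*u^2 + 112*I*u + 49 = (u - 7*I)^2*(u - I)^2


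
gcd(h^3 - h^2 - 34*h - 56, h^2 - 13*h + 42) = h - 7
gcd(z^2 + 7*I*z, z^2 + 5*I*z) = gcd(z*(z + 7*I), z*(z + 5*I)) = z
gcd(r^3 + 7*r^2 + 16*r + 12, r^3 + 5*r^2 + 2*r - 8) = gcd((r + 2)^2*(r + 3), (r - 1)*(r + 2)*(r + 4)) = r + 2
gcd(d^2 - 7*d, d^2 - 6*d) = d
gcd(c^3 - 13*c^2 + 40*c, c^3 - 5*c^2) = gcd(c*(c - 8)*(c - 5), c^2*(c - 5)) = c^2 - 5*c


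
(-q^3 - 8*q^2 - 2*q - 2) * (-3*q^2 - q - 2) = 3*q^5 + 25*q^4 + 16*q^3 + 24*q^2 + 6*q + 4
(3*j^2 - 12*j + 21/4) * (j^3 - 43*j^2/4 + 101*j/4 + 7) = 3*j^5 - 177*j^4/4 + 210*j^3 - 5415*j^2/16 + 777*j/16 + 147/4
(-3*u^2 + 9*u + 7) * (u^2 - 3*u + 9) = -3*u^4 + 18*u^3 - 47*u^2 + 60*u + 63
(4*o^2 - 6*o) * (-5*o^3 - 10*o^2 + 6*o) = -20*o^5 - 10*o^4 + 84*o^3 - 36*o^2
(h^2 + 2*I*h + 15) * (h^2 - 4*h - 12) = h^4 - 4*h^3 + 2*I*h^3 + 3*h^2 - 8*I*h^2 - 60*h - 24*I*h - 180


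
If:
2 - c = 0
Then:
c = 2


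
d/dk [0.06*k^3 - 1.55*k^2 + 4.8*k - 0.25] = 0.18*k^2 - 3.1*k + 4.8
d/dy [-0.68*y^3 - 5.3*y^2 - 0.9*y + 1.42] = -2.04*y^2 - 10.6*y - 0.9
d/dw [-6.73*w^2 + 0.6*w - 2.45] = 0.6 - 13.46*w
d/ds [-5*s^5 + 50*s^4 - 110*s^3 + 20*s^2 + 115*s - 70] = -25*s^4 + 200*s^3 - 330*s^2 + 40*s + 115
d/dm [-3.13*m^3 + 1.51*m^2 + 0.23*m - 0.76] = -9.39*m^2 + 3.02*m + 0.23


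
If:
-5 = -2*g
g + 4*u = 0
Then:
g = 5/2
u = -5/8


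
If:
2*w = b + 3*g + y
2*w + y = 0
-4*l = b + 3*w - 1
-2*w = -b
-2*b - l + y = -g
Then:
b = -6/49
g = -2/49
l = 16/49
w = -3/49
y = 6/49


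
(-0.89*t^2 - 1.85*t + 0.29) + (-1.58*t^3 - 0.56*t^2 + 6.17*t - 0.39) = -1.58*t^3 - 1.45*t^2 + 4.32*t - 0.1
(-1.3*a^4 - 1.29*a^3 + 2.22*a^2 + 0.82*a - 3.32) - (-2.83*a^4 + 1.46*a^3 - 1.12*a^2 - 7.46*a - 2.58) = 1.53*a^4 - 2.75*a^3 + 3.34*a^2 + 8.28*a - 0.74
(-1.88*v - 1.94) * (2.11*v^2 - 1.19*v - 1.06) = -3.9668*v^3 - 1.8562*v^2 + 4.3014*v + 2.0564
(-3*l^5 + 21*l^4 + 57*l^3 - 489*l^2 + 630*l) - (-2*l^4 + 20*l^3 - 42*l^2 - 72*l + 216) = -3*l^5 + 23*l^4 + 37*l^3 - 447*l^2 + 702*l - 216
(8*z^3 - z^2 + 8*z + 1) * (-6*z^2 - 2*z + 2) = -48*z^5 - 10*z^4 - 30*z^3 - 24*z^2 + 14*z + 2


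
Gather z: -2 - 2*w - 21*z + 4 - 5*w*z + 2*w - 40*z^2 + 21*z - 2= -5*w*z - 40*z^2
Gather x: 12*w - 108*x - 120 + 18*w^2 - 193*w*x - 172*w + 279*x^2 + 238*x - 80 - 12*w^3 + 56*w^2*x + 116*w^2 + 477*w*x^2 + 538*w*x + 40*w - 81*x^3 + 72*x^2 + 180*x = -12*w^3 + 134*w^2 - 120*w - 81*x^3 + x^2*(477*w + 351) + x*(56*w^2 + 345*w + 310) - 200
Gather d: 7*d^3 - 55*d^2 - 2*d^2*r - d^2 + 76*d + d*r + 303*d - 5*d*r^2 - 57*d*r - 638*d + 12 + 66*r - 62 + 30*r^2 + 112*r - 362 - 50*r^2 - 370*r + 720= 7*d^3 + d^2*(-2*r - 56) + d*(-5*r^2 - 56*r - 259) - 20*r^2 - 192*r + 308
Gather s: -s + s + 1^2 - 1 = 0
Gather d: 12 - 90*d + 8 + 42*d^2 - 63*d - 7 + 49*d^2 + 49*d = 91*d^2 - 104*d + 13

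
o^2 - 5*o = o*(o - 5)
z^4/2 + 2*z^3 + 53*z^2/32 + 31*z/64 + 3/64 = (z/2 + 1/4)*(z + 1/4)^2*(z + 3)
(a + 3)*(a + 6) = a^2 + 9*a + 18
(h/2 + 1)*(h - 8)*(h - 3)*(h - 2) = h^4/2 - 11*h^3/2 + 10*h^2 + 22*h - 48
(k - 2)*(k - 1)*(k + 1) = k^3 - 2*k^2 - k + 2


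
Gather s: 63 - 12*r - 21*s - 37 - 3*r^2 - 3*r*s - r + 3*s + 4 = -3*r^2 - 13*r + s*(-3*r - 18) + 30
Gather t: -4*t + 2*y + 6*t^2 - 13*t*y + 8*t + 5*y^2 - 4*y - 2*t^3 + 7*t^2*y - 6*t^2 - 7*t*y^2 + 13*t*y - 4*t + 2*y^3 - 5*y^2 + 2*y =-2*t^3 + 7*t^2*y - 7*t*y^2 + 2*y^3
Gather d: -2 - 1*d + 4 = 2 - d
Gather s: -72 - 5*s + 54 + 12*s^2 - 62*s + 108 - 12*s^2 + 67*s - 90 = 0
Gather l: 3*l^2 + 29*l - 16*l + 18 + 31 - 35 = 3*l^2 + 13*l + 14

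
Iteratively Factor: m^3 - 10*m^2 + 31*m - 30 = (m - 5)*(m^2 - 5*m + 6) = (m - 5)*(m - 3)*(m - 2)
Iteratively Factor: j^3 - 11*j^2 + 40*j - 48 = (j - 4)*(j^2 - 7*j + 12) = (j - 4)^2*(j - 3)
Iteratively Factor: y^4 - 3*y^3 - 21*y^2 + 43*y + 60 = (y + 1)*(y^3 - 4*y^2 - 17*y + 60) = (y - 5)*(y + 1)*(y^2 + y - 12) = (y - 5)*(y + 1)*(y + 4)*(y - 3)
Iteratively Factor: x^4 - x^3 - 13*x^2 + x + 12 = (x + 1)*(x^3 - 2*x^2 - 11*x + 12) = (x - 4)*(x + 1)*(x^2 + 2*x - 3) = (x - 4)*(x + 1)*(x + 3)*(x - 1)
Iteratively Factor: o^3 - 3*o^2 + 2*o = (o - 1)*(o^2 - 2*o) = (o - 2)*(o - 1)*(o)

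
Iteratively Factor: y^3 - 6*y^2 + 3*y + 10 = (y + 1)*(y^2 - 7*y + 10) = (y - 2)*(y + 1)*(y - 5)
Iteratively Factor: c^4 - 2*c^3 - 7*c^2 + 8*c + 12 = (c - 2)*(c^3 - 7*c - 6) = (c - 2)*(c + 1)*(c^2 - c - 6) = (c - 3)*(c - 2)*(c + 1)*(c + 2)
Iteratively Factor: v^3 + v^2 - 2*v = (v + 2)*(v^2 - v) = v*(v + 2)*(v - 1)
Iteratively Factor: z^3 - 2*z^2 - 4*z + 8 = (z + 2)*(z^2 - 4*z + 4) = (z - 2)*(z + 2)*(z - 2)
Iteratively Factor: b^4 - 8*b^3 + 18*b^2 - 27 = (b - 3)*(b^3 - 5*b^2 + 3*b + 9) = (b - 3)^2*(b^2 - 2*b - 3) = (b - 3)^3*(b + 1)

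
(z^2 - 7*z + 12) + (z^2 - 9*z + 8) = 2*z^2 - 16*z + 20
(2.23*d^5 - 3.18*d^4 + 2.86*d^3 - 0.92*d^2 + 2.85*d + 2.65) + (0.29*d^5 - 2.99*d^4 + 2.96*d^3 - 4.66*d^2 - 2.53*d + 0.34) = 2.52*d^5 - 6.17*d^4 + 5.82*d^3 - 5.58*d^2 + 0.32*d + 2.99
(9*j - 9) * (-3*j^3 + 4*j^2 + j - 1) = -27*j^4 + 63*j^3 - 27*j^2 - 18*j + 9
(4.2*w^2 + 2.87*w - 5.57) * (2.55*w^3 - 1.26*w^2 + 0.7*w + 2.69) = 10.71*w^5 + 2.0265*w^4 - 14.8797*w^3 + 20.3252*w^2 + 3.8213*w - 14.9833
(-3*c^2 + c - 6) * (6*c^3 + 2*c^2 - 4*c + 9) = -18*c^5 - 22*c^3 - 43*c^2 + 33*c - 54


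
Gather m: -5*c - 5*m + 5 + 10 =-5*c - 5*m + 15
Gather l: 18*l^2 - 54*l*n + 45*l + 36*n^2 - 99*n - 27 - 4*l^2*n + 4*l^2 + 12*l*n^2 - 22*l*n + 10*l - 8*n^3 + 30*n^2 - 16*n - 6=l^2*(22 - 4*n) + l*(12*n^2 - 76*n + 55) - 8*n^3 + 66*n^2 - 115*n - 33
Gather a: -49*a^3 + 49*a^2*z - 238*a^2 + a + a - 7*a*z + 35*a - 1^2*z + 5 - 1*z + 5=-49*a^3 + a^2*(49*z - 238) + a*(37 - 7*z) - 2*z + 10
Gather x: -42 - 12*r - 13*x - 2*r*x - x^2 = -12*r - x^2 + x*(-2*r - 13) - 42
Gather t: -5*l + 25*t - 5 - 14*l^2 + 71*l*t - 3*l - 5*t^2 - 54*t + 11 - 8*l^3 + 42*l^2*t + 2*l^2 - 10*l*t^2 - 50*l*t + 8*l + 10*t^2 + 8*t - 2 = -8*l^3 - 12*l^2 + t^2*(5 - 10*l) + t*(42*l^2 + 21*l - 21) + 4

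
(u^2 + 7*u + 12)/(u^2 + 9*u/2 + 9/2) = 2*(u + 4)/(2*u + 3)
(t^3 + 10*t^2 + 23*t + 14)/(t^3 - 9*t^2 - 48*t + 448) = (t^2 + 3*t + 2)/(t^2 - 16*t + 64)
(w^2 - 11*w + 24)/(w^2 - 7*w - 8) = (w - 3)/(w + 1)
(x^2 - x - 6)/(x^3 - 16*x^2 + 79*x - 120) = (x + 2)/(x^2 - 13*x + 40)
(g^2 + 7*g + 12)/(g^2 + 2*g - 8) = (g + 3)/(g - 2)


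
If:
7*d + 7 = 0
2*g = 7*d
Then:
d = -1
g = -7/2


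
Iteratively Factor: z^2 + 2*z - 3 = (z + 3)*(z - 1)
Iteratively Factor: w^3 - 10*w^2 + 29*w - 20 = (w - 4)*(w^2 - 6*w + 5) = (w - 4)*(w - 1)*(w - 5)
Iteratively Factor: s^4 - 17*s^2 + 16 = (s + 4)*(s^3 - 4*s^2 - s + 4) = (s + 1)*(s + 4)*(s^2 - 5*s + 4) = (s - 4)*(s + 1)*(s + 4)*(s - 1)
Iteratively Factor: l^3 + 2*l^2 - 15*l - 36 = (l + 3)*(l^2 - l - 12) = (l + 3)^2*(l - 4)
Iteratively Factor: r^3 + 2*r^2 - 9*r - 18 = (r + 3)*(r^2 - r - 6) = (r + 2)*(r + 3)*(r - 3)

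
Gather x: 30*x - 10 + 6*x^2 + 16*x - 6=6*x^2 + 46*x - 16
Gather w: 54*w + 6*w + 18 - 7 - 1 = 60*w + 10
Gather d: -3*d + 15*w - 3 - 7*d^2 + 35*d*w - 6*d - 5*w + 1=-7*d^2 + d*(35*w - 9) + 10*w - 2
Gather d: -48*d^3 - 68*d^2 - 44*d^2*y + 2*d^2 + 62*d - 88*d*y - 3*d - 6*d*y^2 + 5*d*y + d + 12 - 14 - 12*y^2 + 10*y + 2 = -48*d^3 + d^2*(-44*y - 66) + d*(-6*y^2 - 83*y + 60) - 12*y^2 + 10*y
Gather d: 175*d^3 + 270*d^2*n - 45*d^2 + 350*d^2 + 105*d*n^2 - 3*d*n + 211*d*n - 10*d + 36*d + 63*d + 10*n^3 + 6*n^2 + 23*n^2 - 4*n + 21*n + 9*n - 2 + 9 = 175*d^3 + d^2*(270*n + 305) + d*(105*n^2 + 208*n + 89) + 10*n^3 + 29*n^2 + 26*n + 7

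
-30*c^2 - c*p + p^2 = (-6*c + p)*(5*c + p)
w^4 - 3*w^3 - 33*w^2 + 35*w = w*(w - 7)*(w - 1)*(w + 5)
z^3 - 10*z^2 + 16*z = z*(z - 8)*(z - 2)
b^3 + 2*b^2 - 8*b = b*(b - 2)*(b + 4)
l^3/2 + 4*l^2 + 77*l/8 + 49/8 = (l/2 + 1/2)*(l + 7/2)^2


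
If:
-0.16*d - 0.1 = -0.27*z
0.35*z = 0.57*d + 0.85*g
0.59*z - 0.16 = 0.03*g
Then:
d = -0.15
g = 0.22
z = 0.28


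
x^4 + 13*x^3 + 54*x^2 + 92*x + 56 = (x + 2)^3*(x + 7)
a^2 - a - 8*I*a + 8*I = (a - 1)*(a - 8*I)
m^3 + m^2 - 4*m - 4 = (m - 2)*(m + 1)*(m + 2)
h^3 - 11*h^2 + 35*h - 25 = (h - 5)^2*(h - 1)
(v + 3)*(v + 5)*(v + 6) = v^3 + 14*v^2 + 63*v + 90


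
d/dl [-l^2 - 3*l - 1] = -2*l - 3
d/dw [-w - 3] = -1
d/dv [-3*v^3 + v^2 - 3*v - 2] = -9*v^2 + 2*v - 3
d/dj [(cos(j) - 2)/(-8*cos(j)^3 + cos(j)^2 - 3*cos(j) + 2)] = (65*sin(j) - 24*sin(2*j) + 49*sin(3*j) - 8*sin(4*j))/(-18*cos(j) + cos(2*j) - 4*cos(3*j) + 5)^2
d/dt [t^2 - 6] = 2*t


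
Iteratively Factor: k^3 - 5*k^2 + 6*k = (k)*(k^2 - 5*k + 6) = k*(k - 2)*(k - 3)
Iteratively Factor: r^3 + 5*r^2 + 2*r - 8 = (r + 2)*(r^2 + 3*r - 4) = (r - 1)*(r + 2)*(r + 4)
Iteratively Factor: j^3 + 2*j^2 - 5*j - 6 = (j - 2)*(j^2 + 4*j + 3) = (j - 2)*(j + 3)*(j + 1)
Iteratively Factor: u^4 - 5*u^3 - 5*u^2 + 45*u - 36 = (u - 1)*(u^3 - 4*u^2 - 9*u + 36) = (u - 3)*(u - 1)*(u^2 - u - 12) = (u - 3)*(u - 1)*(u + 3)*(u - 4)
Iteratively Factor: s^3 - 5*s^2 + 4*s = (s - 4)*(s^2 - s) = s*(s - 4)*(s - 1)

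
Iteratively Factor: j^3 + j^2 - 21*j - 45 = (j - 5)*(j^2 + 6*j + 9) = (j - 5)*(j + 3)*(j + 3)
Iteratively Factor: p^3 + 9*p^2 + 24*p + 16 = (p + 4)*(p^2 + 5*p + 4) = (p + 4)^2*(p + 1)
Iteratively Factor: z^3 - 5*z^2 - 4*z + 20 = (z + 2)*(z^2 - 7*z + 10) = (z - 2)*(z + 2)*(z - 5)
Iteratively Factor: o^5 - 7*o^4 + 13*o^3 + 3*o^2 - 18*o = (o - 3)*(o^4 - 4*o^3 + o^2 + 6*o) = (o - 3)*(o + 1)*(o^3 - 5*o^2 + 6*o) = (o - 3)^2*(o + 1)*(o^2 - 2*o) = (o - 3)^2*(o - 2)*(o + 1)*(o)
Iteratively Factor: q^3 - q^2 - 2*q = (q - 2)*(q^2 + q) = (q - 2)*(q + 1)*(q)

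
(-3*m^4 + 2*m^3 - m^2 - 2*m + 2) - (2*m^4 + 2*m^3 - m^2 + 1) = -5*m^4 - 2*m + 1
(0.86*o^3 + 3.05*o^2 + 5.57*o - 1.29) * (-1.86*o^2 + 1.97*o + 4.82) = -1.5996*o^5 - 3.9788*o^4 - 0.2065*o^3 + 28.0733*o^2 + 24.3061*o - 6.2178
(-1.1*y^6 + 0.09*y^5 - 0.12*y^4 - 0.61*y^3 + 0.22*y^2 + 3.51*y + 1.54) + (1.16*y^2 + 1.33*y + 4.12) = -1.1*y^6 + 0.09*y^5 - 0.12*y^4 - 0.61*y^3 + 1.38*y^2 + 4.84*y + 5.66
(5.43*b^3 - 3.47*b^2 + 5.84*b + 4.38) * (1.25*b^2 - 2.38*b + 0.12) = 6.7875*b^5 - 17.2609*b^4 + 16.2102*b^3 - 8.8406*b^2 - 9.7236*b + 0.5256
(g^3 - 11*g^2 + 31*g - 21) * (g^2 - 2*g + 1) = g^5 - 13*g^4 + 54*g^3 - 94*g^2 + 73*g - 21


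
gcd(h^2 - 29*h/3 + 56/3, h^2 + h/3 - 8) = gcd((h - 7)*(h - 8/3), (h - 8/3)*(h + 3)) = h - 8/3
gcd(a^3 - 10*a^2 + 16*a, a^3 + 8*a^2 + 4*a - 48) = a - 2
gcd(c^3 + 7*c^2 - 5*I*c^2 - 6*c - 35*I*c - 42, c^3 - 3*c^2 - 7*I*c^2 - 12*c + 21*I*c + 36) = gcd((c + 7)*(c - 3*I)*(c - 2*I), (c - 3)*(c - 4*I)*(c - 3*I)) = c - 3*I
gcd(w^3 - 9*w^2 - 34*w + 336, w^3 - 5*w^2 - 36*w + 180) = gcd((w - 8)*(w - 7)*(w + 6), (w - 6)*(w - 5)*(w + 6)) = w + 6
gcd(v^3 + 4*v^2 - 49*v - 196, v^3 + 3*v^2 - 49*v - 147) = v^2 - 49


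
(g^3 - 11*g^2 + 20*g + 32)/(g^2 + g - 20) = (g^2 - 7*g - 8)/(g + 5)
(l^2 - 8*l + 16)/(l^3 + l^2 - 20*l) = (l - 4)/(l*(l + 5))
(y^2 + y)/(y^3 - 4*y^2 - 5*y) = 1/(y - 5)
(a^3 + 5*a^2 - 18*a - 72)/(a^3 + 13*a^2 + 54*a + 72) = (a - 4)/(a + 4)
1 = 1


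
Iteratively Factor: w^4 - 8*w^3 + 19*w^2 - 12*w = (w - 3)*(w^3 - 5*w^2 + 4*w) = (w - 3)*(w - 1)*(w^2 - 4*w) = w*(w - 3)*(w - 1)*(w - 4)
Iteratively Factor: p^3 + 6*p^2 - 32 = (p - 2)*(p^2 + 8*p + 16) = (p - 2)*(p + 4)*(p + 4)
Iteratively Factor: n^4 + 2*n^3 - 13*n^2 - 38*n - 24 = (n - 4)*(n^3 + 6*n^2 + 11*n + 6) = (n - 4)*(n + 2)*(n^2 + 4*n + 3) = (n - 4)*(n + 2)*(n + 3)*(n + 1)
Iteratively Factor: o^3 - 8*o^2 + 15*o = (o - 3)*(o^2 - 5*o) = o*(o - 3)*(o - 5)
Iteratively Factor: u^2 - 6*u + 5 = (u - 5)*(u - 1)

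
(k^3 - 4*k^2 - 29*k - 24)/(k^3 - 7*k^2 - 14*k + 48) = (k + 1)/(k - 2)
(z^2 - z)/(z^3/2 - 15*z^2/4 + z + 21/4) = 4*z*(z - 1)/(2*z^3 - 15*z^2 + 4*z + 21)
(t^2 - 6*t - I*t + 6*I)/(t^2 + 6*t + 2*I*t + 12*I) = (t^2 - t*(6 + I) + 6*I)/(t^2 + 2*t*(3 + I) + 12*I)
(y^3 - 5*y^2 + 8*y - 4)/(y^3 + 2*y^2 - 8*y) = (y^2 - 3*y + 2)/(y*(y + 4))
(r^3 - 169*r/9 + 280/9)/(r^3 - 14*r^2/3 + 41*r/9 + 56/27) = 3*(r + 5)/(3*r + 1)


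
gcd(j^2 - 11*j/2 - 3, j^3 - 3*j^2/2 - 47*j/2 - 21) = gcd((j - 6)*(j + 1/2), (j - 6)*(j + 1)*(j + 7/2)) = j - 6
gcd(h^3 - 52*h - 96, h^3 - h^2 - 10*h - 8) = h + 2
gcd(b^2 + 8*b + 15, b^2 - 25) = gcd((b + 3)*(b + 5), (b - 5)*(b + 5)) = b + 5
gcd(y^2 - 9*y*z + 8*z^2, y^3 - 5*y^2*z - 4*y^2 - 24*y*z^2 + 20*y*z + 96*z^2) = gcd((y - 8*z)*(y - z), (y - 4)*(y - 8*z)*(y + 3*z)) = y - 8*z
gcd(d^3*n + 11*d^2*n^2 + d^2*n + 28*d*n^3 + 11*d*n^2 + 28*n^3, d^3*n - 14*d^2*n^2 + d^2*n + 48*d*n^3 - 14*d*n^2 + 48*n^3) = d*n + n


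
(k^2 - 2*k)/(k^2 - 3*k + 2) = k/(k - 1)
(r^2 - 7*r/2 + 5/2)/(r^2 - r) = (r - 5/2)/r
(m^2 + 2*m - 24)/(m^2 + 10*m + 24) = (m - 4)/(m + 4)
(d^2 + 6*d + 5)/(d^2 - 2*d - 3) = (d + 5)/(d - 3)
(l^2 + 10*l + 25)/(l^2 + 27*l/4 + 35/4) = 4*(l + 5)/(4*l + 7)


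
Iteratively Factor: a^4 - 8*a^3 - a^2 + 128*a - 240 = (a - 3)*(a^3 - 5*a^2 - 16*a + 80) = (a - 5)*(a - 3)*(a^2 - 16) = (a - 5)*(a - 3)*(a + 4)*(a - 4)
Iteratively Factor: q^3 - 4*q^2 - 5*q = (q)*(q^2 - 4*q - 5) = q*(q + 1)*(q - 5)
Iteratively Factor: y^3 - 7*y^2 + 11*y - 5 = (y - 1)*(y^2 - 6*y + 5) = (y - 1)^2*(y - 5)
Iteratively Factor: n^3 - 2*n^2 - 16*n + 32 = (n - 4)*(n^2 + 2*n - 8) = (n - 4)*(n - 2)*(n + 4)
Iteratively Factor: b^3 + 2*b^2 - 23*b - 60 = (b + 4)*(b^2 - 2*b - 15) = (b - 5)*(b + 4)*(b + 3)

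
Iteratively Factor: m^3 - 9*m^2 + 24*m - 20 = (m - 2)*(m^2 - 7*m + 10) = (m - 2)^2*(m - 5)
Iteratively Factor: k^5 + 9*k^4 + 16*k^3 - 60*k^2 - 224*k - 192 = (k + 2)*(k^4 + 7*k^3 + 2*k^2 - 64*k - 96) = (k + 2)^2*(k^3 + 5*k^2 - 8*k - 48) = (k - 3)*(k + 2)^2*(k^2 + 8*k + 16) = (k - 3)*(k + 2)^2*(k + 4)*(k + 4)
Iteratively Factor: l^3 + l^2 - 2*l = (l - 1)*(l^2 + 2*l) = l*(l - 1)*(l + 2)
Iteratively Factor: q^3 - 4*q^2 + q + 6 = (q - 2)*(q^2 - 2*q - 3) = (q - 2)*(q + 1)*(q - 3)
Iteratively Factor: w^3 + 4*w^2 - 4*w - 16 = (w + 4)*(w^2 - 4) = (w - 2)*(w + 4)*(w + 2)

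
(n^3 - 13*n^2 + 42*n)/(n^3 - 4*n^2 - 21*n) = (n - 6)/(n + 3)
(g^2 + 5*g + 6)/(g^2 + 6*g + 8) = (g + 3)/(g + 4)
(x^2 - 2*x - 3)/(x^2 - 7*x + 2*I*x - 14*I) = (x^2 - 2*x - 3)/(x^2 + x*(-7 + 2*I) - 14*I)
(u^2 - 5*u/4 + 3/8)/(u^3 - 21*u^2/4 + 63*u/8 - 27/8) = (2*u - 1)/(2*u^2 - 9*u + 9)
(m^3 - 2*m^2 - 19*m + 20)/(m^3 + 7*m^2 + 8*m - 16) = (m - 5)/(m + 4)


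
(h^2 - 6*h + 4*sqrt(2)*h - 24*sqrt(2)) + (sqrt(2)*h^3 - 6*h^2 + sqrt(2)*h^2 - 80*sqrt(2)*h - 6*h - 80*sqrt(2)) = sqrt(2)*h^3 - 5*h^2 + sqrt(2)*h^2 - 76*sqrt(2)*h - 12*h - 104*sqrt(2)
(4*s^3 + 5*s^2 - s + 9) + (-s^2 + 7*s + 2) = 4*s^3 + 4*s^2 + 6*s + 11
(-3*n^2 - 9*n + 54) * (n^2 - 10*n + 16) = -3*n^4 + 21*n^3 + 96*n^2 - 684*n + 864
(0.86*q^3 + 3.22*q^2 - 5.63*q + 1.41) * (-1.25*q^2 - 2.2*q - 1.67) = -1.075*q^5 - 5.917*q^4 - 1.4827*q^3 + 5.2461*q^2 + 6.3001*q - 2.3547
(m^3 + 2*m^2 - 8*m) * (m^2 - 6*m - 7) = m^5 - 4*m^4 - 27*m^3 + 34*m^2 + 56*m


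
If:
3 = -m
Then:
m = -3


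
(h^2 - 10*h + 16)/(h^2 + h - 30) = (h^2 - 10*h + 16)/(h^2 + h - 30)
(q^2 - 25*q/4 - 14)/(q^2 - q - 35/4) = (-4*q^2 + 25*q + 56)/(-4*q^2 + 4*q + 35)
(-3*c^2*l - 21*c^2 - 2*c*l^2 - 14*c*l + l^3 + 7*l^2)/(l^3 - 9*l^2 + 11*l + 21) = (-3*c^2*l - 21*c^2 - 2*c*l^2 - 14*c*l + l^3 + 7*l^2)/(l^3 - 9*l^2 + 11*l + 21)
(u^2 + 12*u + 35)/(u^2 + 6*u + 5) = (u + 7)/(u + 1)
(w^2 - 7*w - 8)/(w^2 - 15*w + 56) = (w + 1)/(w - 7)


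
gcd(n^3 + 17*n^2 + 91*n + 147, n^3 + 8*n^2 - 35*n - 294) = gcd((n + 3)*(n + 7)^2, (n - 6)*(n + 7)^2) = n^2 + 14*n + 49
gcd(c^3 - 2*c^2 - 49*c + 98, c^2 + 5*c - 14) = c^2 + 5*c - 14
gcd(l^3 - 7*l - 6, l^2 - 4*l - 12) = l + 2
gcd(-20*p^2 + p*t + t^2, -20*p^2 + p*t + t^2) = 20*p^2 - p*t - t^2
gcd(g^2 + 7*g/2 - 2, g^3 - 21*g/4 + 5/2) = g - 1/2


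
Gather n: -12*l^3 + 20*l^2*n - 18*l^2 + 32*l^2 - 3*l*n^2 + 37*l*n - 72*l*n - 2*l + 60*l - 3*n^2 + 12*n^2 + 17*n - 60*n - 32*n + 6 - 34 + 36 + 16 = -12*l^3 + 14*l^2 + 58*l + n^2*(9 - 3*l) + n*(20*l^2 - 35*l - 75) + 24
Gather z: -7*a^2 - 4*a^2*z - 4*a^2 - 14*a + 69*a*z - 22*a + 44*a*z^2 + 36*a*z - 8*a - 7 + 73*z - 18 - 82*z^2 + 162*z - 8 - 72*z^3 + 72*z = -11*a^2 - 44*a - 72*z^3 + z^2*(44*a - 82) + z*(-4*a^2 + 105*a + 307) - 33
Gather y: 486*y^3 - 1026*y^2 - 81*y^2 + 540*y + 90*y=486*y^3 - 1107*y^2 + 630*y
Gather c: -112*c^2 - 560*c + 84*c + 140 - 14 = -112*c^2 - 476*c + 126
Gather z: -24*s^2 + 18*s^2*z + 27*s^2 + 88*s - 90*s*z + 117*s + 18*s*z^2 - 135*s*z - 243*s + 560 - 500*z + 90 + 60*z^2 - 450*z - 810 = 3*s^2 - 38*s + z^2*(18*s + 60) + z*(18*s^2 - 225*s - 950) - 160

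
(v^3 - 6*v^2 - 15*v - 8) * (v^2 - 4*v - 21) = v^5 - 10*v^4 - 12*v^3 + 178*v^2 + 347*v + 168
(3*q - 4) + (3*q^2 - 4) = 3*q^2 + 3*q - 8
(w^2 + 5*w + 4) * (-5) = -5*w^2 - 25*w - 20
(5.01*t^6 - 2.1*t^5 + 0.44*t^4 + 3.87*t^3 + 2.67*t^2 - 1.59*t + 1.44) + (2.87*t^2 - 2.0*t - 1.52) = 5.01*t^6 - 2.1*t^5 + 0.44*t^4 + 3.87*t^3 + 5.54*t^2 - 3.59*t - 0.0800000000000001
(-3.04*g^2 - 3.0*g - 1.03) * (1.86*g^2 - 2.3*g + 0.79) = -5.6544*g^4 + 1.412*g^3 + 2.5826*g^2 - 0.00100000000000033*g - 0.8137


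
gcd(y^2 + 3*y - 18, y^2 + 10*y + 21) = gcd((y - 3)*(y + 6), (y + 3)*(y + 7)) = 1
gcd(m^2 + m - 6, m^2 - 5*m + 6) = m - 2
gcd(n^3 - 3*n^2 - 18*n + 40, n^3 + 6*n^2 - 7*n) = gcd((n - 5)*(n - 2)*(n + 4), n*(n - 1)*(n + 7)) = 1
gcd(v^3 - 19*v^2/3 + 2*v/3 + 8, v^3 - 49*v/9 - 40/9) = v + 1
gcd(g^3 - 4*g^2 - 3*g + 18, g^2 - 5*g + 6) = g - 3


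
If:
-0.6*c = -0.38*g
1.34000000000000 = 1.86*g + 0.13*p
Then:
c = 0.456272401433692 - 0.0442652329749104*p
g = 0.720430107526882 - 0.0698924731182796*p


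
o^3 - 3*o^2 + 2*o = o*(o - 2)*(o - 1)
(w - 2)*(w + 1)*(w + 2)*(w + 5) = w^4 + 6*w^3 + w^2 - 24*w - 20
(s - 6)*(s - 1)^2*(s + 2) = s^4 - 6*s^3 - 3*s^2 + 20*s - 12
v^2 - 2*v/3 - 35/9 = (v - 7/3)*(v + 5/3)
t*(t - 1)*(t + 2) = t^3 + t^2 - 2*t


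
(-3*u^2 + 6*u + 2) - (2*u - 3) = -3*u^2 + 4*u + 5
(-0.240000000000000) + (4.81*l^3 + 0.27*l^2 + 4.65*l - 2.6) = 4.81*l^3 + 0.27*l^2 + 4.65*l - 2.84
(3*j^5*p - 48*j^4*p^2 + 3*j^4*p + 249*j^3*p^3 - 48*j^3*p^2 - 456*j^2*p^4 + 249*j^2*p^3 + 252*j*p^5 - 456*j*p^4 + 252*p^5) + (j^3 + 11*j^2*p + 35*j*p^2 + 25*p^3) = 3*j^5*p - 48*j^4*p^2 + 3*j^4*p + 249*j^3*p^3 - 48*j^3*p^2 + j^3 - 456*j^2*p^4 + 249*j^2*p^3 + 11*j^2*p + 252*j*p^5 - 456*j*p^4 + 35*j*p^2 + 252*p^5 + 25*p^3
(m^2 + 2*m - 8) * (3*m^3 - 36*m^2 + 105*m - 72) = 3*m^5 - 30*m^4 + 9*m^3 + 426*m^2 - 984*m + 576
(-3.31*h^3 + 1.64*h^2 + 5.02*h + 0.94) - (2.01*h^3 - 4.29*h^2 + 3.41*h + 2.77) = -5.32*h^3 + 5.93*h^2 + 1.61*h - 1.83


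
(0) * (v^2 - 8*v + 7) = 0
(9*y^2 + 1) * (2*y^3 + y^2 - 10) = 18*y^5 + 9*y^4 + 2*y^3 - 89*y^2 - 10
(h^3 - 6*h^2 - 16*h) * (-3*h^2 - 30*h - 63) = -3*h^5 - 12*h^4 + 165*h^3 + 858*h^2 + 1008*h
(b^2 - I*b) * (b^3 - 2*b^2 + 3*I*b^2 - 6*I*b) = b^5 - 2*b^4 + 2*I*b^4 + 3*b^3 - 4*I*b^3 - 6*b^2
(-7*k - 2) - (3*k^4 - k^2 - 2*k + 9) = -3*k^4 + k^2 - 5*k - 11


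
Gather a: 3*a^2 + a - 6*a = 3*a^2 - 5*a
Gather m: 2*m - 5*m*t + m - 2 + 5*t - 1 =m*(3 - 5*t) + 5*t - 3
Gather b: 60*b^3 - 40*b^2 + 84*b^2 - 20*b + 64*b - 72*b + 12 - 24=60*b^3 + 44*b^2 - 28*b - 12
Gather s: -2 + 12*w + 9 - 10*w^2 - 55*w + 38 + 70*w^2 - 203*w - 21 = 60*w^2 - 246*w + 24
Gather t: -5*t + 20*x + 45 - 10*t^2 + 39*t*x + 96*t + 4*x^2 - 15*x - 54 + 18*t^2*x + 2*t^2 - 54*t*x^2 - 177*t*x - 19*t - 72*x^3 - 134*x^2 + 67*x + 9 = t^2*(18*x - 8) + t*(-54*x^2 - 138*x + 72) - 72*x^3 - 130*x^2 + 72*x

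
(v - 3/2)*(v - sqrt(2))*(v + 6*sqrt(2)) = v^3 - 3*v^2/2 + 5*sqrt(2)*v^2 - 12*v - 15*sqrt(2)*v/2 + 18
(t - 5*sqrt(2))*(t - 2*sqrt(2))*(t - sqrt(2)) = t^3 - 8*sqrt(2)*t^2 + 34*t - 20*sqrt(2)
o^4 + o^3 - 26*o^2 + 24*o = o*(o - 4)*(o - 1)*(o + 6)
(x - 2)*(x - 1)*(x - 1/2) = x^3 - 7*x^2/2 + 7*x/2 - 1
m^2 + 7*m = m*(m + 7)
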